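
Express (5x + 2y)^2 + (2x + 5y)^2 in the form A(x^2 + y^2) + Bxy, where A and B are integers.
29(x^2 + y^2) + 40xy

Expanding: (5x + 2y)^2 = 25x^2 + 20xy + 4y^2
(2x + 5y)^2 = 4x^2 + 20xy + 25y^2
Sum = (25+4)(x^2+y^2) + 40xy = 29(x^2 + y^2) + 40xy
This is symmetric in x and y.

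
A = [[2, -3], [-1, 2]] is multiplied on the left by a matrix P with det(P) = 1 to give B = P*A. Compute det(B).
1

By the multiplicative property of determinants, det(B) = det(P*A) = det(P) * det(A) = det(A),
so the determinant is invariant under multiplication by any determinant-1 matrix; we just need det(A).

det(A) = (2)(2) - (-3)(-1) = 4 - 3 = 1

Therefore det(B) = 1 * 1 = 1.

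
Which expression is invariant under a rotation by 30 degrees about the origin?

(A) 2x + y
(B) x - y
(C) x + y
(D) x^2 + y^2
D

A rotation by 30 degrees sends (x, y) to (sqrt(3)x/2 - y/2, x/2 + sqrt(3)y/2).
Substitute the transformed coordinates into each option and compare with the original:
(A) 2x + y  ->  2(sqrt(3)x/2 - y/2) + (x/2 + sqrt(3)y/2) = x/2 + sqrt(3)x - y + sqrt(3)y/2   [differs from 2x + y: not invariant]
(B) x - y  ->  (sqrt(3)x/2 - y/2) - (x/2 + sqrt(3)y/2) = -x/2 + sqrt(3)x/2 - sqrt(3)y/2 - y/2   [differs from x - y: not invariant]
(C) x + y  ->  (sqrt(3)x/2 - y/2) + (x/2 + sqrt(3)y/2) = x/2 + sqrt(3)x/2 - y/2 + sqrt(3)y/2   [differs from x + y: not invariant]
(D) x^2 + y^2  ->  (sqrt(3)x/2 - y/2)^2 + (x/2 + sqrt(3)y/2)^2 = x^2 + y^2   [equals x^2 + y^2: invariant]

Only option (D), x^2 + y^2, is unchanged by the transformation.
Geometrically, x^2 + y^2 is the squared distance from the origin, which every rotation about the origin preserves.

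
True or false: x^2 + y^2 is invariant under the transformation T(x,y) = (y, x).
True

Substitute T(x,y) = (y, x) into the expression and compare with the original.

Original: x^2 + y^2
After applying T: (y)^2 + (x)^2 = x^2 + y^2

This is identical to the original x^2 + y^2, so the expression is invariant.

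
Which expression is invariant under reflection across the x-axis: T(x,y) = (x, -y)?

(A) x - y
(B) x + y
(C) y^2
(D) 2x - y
C

The map is reflection across the x-axis: T(x,y) = (x, -y).
Substitute the transformed coordinates into each option and compare with the original:
(A) x - y  ->  (x) - (-y) = x + y   [differs from x - y: not invariant]
(B) x + y  ->  (x) + (-y) = x - y   [differs from x + y: not invariant]
(C) y^2  ->  (-y)^2 = y^2   [equals y^2: invariant]
(D) 2x - y  ->  2(x) - (-y) = 2x + y   [differs from 2x - y: not invariant]

Only option (C), y^2, is unchanged by the transformation.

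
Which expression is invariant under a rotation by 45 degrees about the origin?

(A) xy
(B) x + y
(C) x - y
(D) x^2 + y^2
D

A rotation by 45 degrees sends (x, y) to (sqrt(2)x/2 - sqrt(2)y/2, sqrt(2)x/2 + sqrt(2)y/2).
Substitute the transformed coordinates into each option and compare with the original:
(A) xy  ->  (sqrt(2)x/2 - sqrt(2)y/2)(sqrt(2)x/2 + sqrt(2)y/2) = x^2/2 - y^2/2   [differs from xy: not invariant]
(B) x + y  ->  (sqrt(2)x/2 - sqrt(2)y/2) + (sqrt(2)x/2 + sqrt(2)y/2) = sqrt(2)x   [differs from x + y: not invariant]
(C) x - y  ->  (sqrt(2)x/2 - sqrt(2)y/2) - (sqrt(2)x/2 + sqrt(2)y/2) = -sqrt(2)y   [differs from x - y: not invariant]
(D) x^2 + y^2  ->  (sqrt(2)x/2 - sqrt(2)y/2)^2 + (sqrt(2)x/2 + sqrt(2)y/2)^2 = x^2 + y^2   [equals x^2 + y^2: invariant]

Only option (D), x^2 + y^2, is unchanged by the transformation.
Geometrically, x^2 + y^2 is the squared distance from the origin, which every rotation about the origin preserves.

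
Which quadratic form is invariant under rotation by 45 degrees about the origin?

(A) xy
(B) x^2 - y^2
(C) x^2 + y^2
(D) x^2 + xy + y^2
C

Rotation by 45 degrees sends (x, y) to (sqrt(2)x/2 - sqrt(2)y/2, sqrt(2)x/2 + sqrt(2)y/2).
Substitute the transformed coordinates into each option and compare with the original:
(A) xy  ->  (sqrt(2)x/2 - sqrt(2)y/2)(sqrt(2)x/2 + sqrt(2)y/2) = x^2/2 - y^2/2   [differs from xy: not invariant]
(B) x^2 - y^2  ->  (sqrt(2)x/2 - sqrt(2)y/2)^2 - (sqrt(2)x/2 + sqrt(2)y/2)^2 = -2xy   [differs from x^2 - y^2: not invariant]
(C) x^2 + y^2  ->  (sqrt(2)x/2 - sqrt(2)y/2)^2 + (sqrt(2)x/2 + sqrt(2)y/2)^2 = x^2 + y^2   [equals x^2 + y^2: invariant]
(D) x^2 + xy + y^2  ->  (sqrt(2)x/2 - sqrt(2)y/2)^2 + (sqrt(2)x/2 - sqrt(2)y/2)(sqrt(2)x/2 + sqrt(2)y/2) + (sqrt(2)x/2 + sqrt(2)y/2)^2 = 3x^2/2 + y^2/2   [differs from x^2 + xy + y^2: not invariant]

Only option (C), x^2 + y^2, is unchanged by the transformation.
x^2 + y^2 is the squared distance from the origin, which rotations preserve.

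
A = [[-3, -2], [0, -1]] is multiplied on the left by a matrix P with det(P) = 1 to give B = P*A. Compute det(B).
3

By the multiplicative property of determinants, det(B) = det(P*A) = det(P) * det(A) = det(A),
so the determinant is invariant under multiplication by any determinant-1 matrix; we just need det(A).

det(A) = (-3)(-1) - (-2)(0) = 3 - 0 = 3

Therefore det(B) = 1 * 3 = 3.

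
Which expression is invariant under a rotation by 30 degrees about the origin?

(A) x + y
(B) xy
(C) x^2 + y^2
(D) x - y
C

A rotation by 30 degrees sends (x, y) to (sqrt(3)x/2 - y/2, x/2 + sqrt(3)y/2).
Substitute the transformed coordinates into each option and compare with the original:
(A) x + y  ->  (sqrt(3)x/2 - y/2) + (x/2 + sqrt(3)y/2) = x/2 + sqrt(3)x/2 - y/2 + sqrt(3)y/2   [differs from x + y: not invariant]
(B) xy  ->  (sqrt(3)x/2 - y/2)(x/2 + sqrt(3)y/2) = sqrt(3)x^2/4 + xy/2 - sqrt(3)y^2/4   [differs from xy: not invariant]
(C) x^2 + y^2  ->  (sqrt(3)x/2 - y/2)^2 + (x/2 + sqrt(3)y/2)^2 = x^2 + y^2   [equals x^2 + y^2: invariant]
(D) x - y  ->  (sqrt(3)x/2 - y/2) - (x/2 + sqrt(3)y/2) = -x/2 + sqrt(3)x/2 - sqrt(3)y/2 - y/2   [differs from x - y: not invariant]

Only option (C), x^2 + y^2, is unchanged by the transformation.
Geometrically, x^2 + y^2 is the squared distance from the origin, which every rotation about the origin preserves.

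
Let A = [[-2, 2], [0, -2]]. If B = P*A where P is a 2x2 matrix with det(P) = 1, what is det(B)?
4

By the multiplicative property of determinants, det(B) = det(P*A) = det(P) * det(A) = det(A),
so the determinant is invariant under multiplication by any determinant-1 matrix; we just need det(A).

det(A) = (-2)(-2) - (2)(0) = 4 - 0 = 4

Therefore det(B) = 1 * 4 = 4.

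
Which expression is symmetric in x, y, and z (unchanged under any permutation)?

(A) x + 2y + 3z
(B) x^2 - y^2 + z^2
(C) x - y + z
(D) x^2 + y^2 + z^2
D

A symmetric expression is unchanged when the variables are permuted; here the transformation to test is the swap (x, y) -> (y, x).
A symmetric expression must survive every permutation; the single swap x <-> y already eliminates the distractors, and the keyed expression is also unchanged by x <-> z and y <-> z (each variable enters it in exactly the same way).
Substitute the transformed coordinates into each option and compare with the original:
(A) x + 2y + 3z  ->  (y) + 2(x) + 3z = 2x + y + 3z   [differs from x + 2y + 3z: not invariant]
(B) x^2 - y^2 + z^2  ->  (y)^2 - (x)^2 + z^2 = -x^2 + y^2 + z^2   [differs from x^2 - y^2 + z^2: not invariant]
(C) x - y + z  ->  (y) - (x) + z = -x + y + z   [differs from x - y + z: not invariant]
(D) x^2 + y^2 + z^2  ->  (y)^2 + (x)^2 + z^2 = x^2 + y^2 + z^2   [equals x^2 + y^2 + z^2: invariant]

Only option (D), x^2 + y^2 + z^2, is unchanged by the transformation.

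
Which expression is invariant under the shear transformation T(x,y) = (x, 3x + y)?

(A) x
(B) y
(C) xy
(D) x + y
A

Under the shear T(x,y) = (x, 3x + y):
Substitute the transformed coordinates into each option and compare with the original:
(A) x  ->  (x) = x   [equals x: invariant]
(B) y  ->  (3x + y) = 3x + y   [differs from y: not invariant]
(C) xy  ->  (x)(3x + y) = 3x^2 + xy   [differs from xy: not invariant]
(D) x + y  ->  (x) + (3x + y) = 4x + y   [differs from x + y: not invariant]

Only option (A), x, is unchanged by the transformation.
A vertical shear moves points parallel to the y-axis, so the x-coordinate (and any function of x alone) is unchanged.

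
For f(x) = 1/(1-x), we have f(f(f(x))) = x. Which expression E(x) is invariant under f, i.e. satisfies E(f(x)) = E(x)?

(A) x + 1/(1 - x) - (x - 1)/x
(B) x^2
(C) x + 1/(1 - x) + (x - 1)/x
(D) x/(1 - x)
C

Replace x by f(x) = 1/(1 - x) in each option and simplify. As a quick numerical cross-check, also compare E(5) with E(f(5)) = E(-1/4).

(A) x + 1/(1 - x) - (x - 1)/x  ->  (1/(1 - x)) + 1/(1 - (1/(1 - x))) - ((1/(1 - x)) - 1)/(1/(1 - x)) = (x^2(1 - x) - x + (x - 1)^2)/(x(x - 1)); check: E(5) = 79/20 but E(-1/4) = -89/20.   [not invariant]
(B) x^2  ->  (1/(1 - x))^2 = (x - 1)^(-2); check: E(5) = 25 but E(-1/4) = 1/16.   [not invariant]
(C) x + 1/(1 - x) + (x - 1)/x  ->  (1/(1 - x)) + 1/(1 - (1/(1 - x))) + ((1/(1 - x)) - 1)/(1/(1 - x)), which simplifies back to x + 1/(1 - x) + (x - 1)/x; check: E(5) = 111/20, E(-1/4) = 111/20.   [invariant]
(D) x/(1 - x)  ->  (1/(1 - x))/(1 - (1/(1 - x))) = -1/x; check: E(5) = -5/4 but E(-1/4) = -1/5.   [not invariant]

Only (C) is unchanged. Indeed f(f(x)) = 1/(1 - 1/(1-x)) = (1-x)/(-x) = (x-1)/x, so E(x) = x + f(x) + f(f(x)) is the sum over the whole 3-cycle; applying f just permutes the three terms cyclically (x -> f(x) -> f(f(x)) -> x), leaving the sum unchanged.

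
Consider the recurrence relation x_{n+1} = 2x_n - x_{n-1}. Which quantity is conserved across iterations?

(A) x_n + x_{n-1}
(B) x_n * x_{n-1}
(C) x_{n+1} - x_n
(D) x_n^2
C

For the recurrence x_{n+1} = 2x_n - x_{n-1}:

If x_{n+1} = 2x_n - x_{n-1}, then:
x_{n+1} - x_n = x_n - x_{n-1}
The first difference is constant throughout the sequence.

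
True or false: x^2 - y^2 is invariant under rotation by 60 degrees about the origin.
False

Applying rotation by 60 degrees: x' = x*cos(60 degrees) - y*sin(60 degrees) = x/2 - sqrt(3)y/2, y' = x*sin(60 degrees) + y*cos(60 degrees) = sqrt(3)x/2 + y/2

Substituting into x^2 - y^2:
(x/2 - sqrt(3)y/2)^2 - (sqrt(3)x/2 + y/2)^2
= -x^2/2 - sqrt(3)xy + y^2/2

This differs from the original expression x^2 - y^2, so it is NOT invariant.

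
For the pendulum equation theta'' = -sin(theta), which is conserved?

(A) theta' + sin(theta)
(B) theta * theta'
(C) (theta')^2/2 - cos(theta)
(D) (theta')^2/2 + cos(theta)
C

A first integral I satisfies dI/dt = 0 along every solution. Differentiate each option and use the equation of motion:
(A) d/dt[theta' + sin(theta)] = theta'' + cos(theta) theta' = -sin(theta) + theta' cos(theta), not identically 0
(B) d/dt[theta * theta'] = (theta')^2 + theta theta'' = (theta')^2 - theta sin(theta), not identically 0
(C) d/dt[(theta')^2/2 - cos(theta)] = theta' theta'' + sin(theta) theta' = theta'(-sin(theta)) + theta' sin(theta) = 0
(D) d/dt[(theta')^2/2 + cos(theta)] = theta' theta'' - sin(theta) theta' = -2 theta' sin(theta), not identically 0

Only (C) has zero time-derivative. This is the total energy: kinetic (theta')^2/2 plus potential -cos(theta).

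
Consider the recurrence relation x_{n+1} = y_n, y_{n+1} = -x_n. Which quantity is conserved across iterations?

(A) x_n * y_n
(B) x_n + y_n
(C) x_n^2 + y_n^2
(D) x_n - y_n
C

For the recurrence x_{n+1} = y_n, y_{n+1} = -x_n:

x_{n+1}^2 + y_{n+1}^2 = y_n^2 + (-x_n)^2 = x_n^2 + y_n^2
The sum of squares is conserved (like energy in a harmonic oscillator).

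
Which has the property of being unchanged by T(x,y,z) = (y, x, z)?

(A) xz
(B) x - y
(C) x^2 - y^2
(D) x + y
D

Apply T(x,y,z) = (y, x, z) to each option, i.e. replace (x, y, z) by the transformed coordinates.
Substitute the transformed coordinates into each option and compare with the original:
(A) xz  ->  (y)(z) = yz   [differs from xz: not invariant]
(B) x - y  ->  (y) - (x) = -x + y   [differs from x - y: not invariant]
(C) x^2 - y^2  ->  (y)^2 - (x)^2 = -x^2 + y^2   [differs from x^2 - y^2: not invariant]
(D) x + y  ->  (y) + (x) = x + y   [equals x + y: invariant]

Only option (D), x + y, is unchanged by the transformation.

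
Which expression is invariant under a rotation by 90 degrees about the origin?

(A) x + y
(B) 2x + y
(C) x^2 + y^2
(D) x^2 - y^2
C

A rotation by 90 degrees sends (x, y) to (-y, x).
Substitute the transformed coordinates into each option and compare with the original:
(A) x + y  ->  (-y) + (x) = x - y   [differs from x + y: not invariant]
(B) 2x + y  ->  2(-y) + (x) = x - 2y   [differs from 2x + y: not invariant]
(C) x^2 + y^2  ->  (-y)^2 + (x)^2 = x^2 + y^2   [equals x^2 + y^2: invariant]
(D) x^2 - y^2  ->  (-y)^2 - (x)^2 = -x^2 + y^2   [differs from x^2 - y^2: not invariant]

Only option (C), x^2 + y^2, is unchanged by the transformation.
Geometrically, x^2 + y^2 is the squared distance from the origin, which every rotation about the origin preserves.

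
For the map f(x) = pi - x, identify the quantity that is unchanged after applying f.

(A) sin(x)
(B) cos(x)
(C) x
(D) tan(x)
A

For f(x) = pi - x:
sin(pi - x) = sin(x), so sine is invariant under this transformation.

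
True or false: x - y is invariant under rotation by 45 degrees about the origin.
False

Applying rotation by 45 degrees: x' = x*cos(45 degrees) - y*sin(45 degrees) = sqrt(2)x/2 - sqrt(2)y/2, y' = x*sin(45 degrees) + y*cos(45 degrees) = sqrt(2)x/2 + sqrt(2)y/2

Substituting into x - y:
(sqrt(2)x/2 - sqrt(2)y/2) - (sqrt(2)x/2 + sqrt(2)y/2)
= -sqrt(2)y

This differs from the original expression x - y, so it is NOT invariant.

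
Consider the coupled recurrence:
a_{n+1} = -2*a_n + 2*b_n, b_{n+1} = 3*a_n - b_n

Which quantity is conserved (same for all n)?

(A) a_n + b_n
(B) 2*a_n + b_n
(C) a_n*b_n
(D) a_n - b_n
A

Replace a_n by a_{n+1} = -2*a_n + 2*b_n and b_n by b_{n+1} = 3*a_n - b_n in each option and simplify:
(A) a_n + b_n  ->  (-2*a_n + 2*b_n) + (3*a_n - b_n) = a_n + b_n   [conserved]
(B) 2*a_n + b_n  ->  2*(-2*a_n + 2*b_n) + (3*a_n - b_n) = -a_n + 3*b_n   [not conserved]
(C) a_n*b_n  ->  (-2*a_n + 2*b_n)*(3*a_n - b_n) = -6*a_n^2 + 8*a_n*b_n - 2*b_n^2   [not conserved]
(D) a_n - b_n  ->  (-2*a_n + 2*b_n) - (3*a_n - b_n) = -5*a_n + 3*b_n   [not conserved]

Only (A) a_n + b_n returns to itself after one step, so it is the conserved quantity.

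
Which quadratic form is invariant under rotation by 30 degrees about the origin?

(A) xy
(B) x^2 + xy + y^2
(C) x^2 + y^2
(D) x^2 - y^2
C

Rotation by 30 degrees sends (x, y) to (sqrt(3)x/2 - y/2, x/2 + sqrt(3)y/2).
Substitute the transformed coordinates into each option and compare with the original:
(A) xy  ->  (sqrt(3)x/2 - y/2)(x/2 + sqrt(3)y/2) = sqrt(3)x^2/4 + xy/2 - sqrt(3)y^2/4   [differs from xy: not invariant]
(B) x^2 + xy + y^2  ->  (sqrt(3)x/2 - y/2)^2 + (sqrt(3)x/2 - y/2)(x/2 + sqrt(3)y/2) + (x/2 + sqrt(3)y/2)^2 = sqrt(3)x^2/4 + x^2 + xy/2 - sqrt(3)y^2/4 + y^2   [differs from x^2 + xy + y^2: not invariant]
(C) x^2 + y^2  ->  (sqrt(3)x/2 - y/2)^2 + (x/2 + sqrt(3)y/2)^2 = x^2 + y^2   [equals x^2 + y^2: invariant]
(D) x^2 - y^2  ->  (sqrt(3)x/2 - y/2)^2 - (x/2 + sqrt(3)y/2)^2 = x^2/2 - sqrt(3)xy - y^2/2   [differs from x^2 - y^2: not invariant]

Only option (C), x^2 + y^2, is unchanged by the transformation.
x^2 + y^2 is the squared distance from the origin, which rotations preserve.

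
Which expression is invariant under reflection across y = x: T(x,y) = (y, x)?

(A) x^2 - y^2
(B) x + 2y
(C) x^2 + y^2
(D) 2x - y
C

The map is reflection across y = x: T(x,y) = (y, x).
Substitute the transformed coordinates into each option and compare with the original:
(A) x^2 - y^2  ->  (y)^2 - (x)^2 = -x^2 + y^2   [differs from x^2 - y^2: not invariant]
(B) x + 2y  ->  (y) + 2(x) = 2x + y   [differs from x + 2y: not invariant]
(C) x^2 + y^2  ->  (y)^2 + (x)^2 = x^2 + y^2   [equals x^2 + y^2: invariant]
(D) 2x - y  ->  2(y) - (x) = -x + 2y   [differs from 2x - y: not invariant]

Only option (C), x^2 + y^2, is unchanged by the transformation.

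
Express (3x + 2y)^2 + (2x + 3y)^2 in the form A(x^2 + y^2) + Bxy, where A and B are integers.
13(x^2 + y^2) + 24xy

Expanding: (3x + 2y)^2 = 9x^2 + 12xy + 4y^2
(2x + 3y)^2 = 4x^2 + 12xy + 9y^2
Sum = (9+4)(x^2+y^2) + 24xy = 13(x^2 + y^2) + 24xy
This is symmetric in x and y.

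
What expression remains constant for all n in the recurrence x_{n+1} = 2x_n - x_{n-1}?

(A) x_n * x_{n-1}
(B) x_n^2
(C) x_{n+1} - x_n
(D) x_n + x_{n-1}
C

For the recurrence x_{n+1} = 2x_n - x_{n-1}:

If x_{n+1} = 2x_n - x_{n-1}, then:
x_{n+1} - x_n = x_n - x_{n-1}
The first difference is constant throughout the sequence.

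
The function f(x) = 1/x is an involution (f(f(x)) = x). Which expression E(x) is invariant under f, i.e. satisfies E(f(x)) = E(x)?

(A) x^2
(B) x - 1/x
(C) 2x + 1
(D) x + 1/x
D

Replace x by f(x) = 1/x in each option and simplify. As a quick numerical cross-check, also compare E(3) with E(f(3)) = E(1/3).

(A) x^2  ->  (1/x)^2 = x^(-2); check: E(3) = 9 but E(1/3) = 1/9.   [not invariant]
(B) x - 1/x  ->  (1/x) - 1/(1/x) = -x + 1/x; check: E(3) = 8/3 but E(1/3) = -8/3.   [not invariant]
(C) 2x + 1  ->  2(1/x) + 1 = (x + 2)/x; check: E(3) = 7 but E(1/3) = 5/3.   [not invariant]
(D) x + 1/x  ->  (1/x) + 1/(1/x), which simplifies back to x + 1/x; check: E(3) = 10/3, E(1/3) = 10/3.   [invariant]

Only (D) is unchanged. E is symmetric under swapping x with f(x) = 1/x, which is exactly what an involution does.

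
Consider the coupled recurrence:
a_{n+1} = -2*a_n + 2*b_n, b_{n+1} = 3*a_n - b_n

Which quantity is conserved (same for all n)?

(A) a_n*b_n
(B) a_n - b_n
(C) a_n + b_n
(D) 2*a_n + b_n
C

Replace a_n by a_{n+1} = -2*a_n + 2*b_n and b_n by b_{n+1} = 3*a_n - b_n in each option and simplify:
(A) a_n*b_n  ->  (-2*a_n + 2*b_n)*(3*a_n - b_n) = -6*a_n^2 + 8*a_n*b_n - 2*b_n^2   [not conserved]
(B) a_n - b_n  ->  (-2*a_n + 2*b_n) - (3*a_n - b_n) = -5*a_n + 3*b_n   [not conserved]
(C) a_n + b_n  ->  (-2*a_n + 2*b_n) + (3*a_n - b_n) = a_n + b_n   [conserved]
(D) 2*a_n + b_n  ->  2*(-2*a_n + 2*b_n) + (3*a_n - b_n) = -a_n + 3*b_n   [not conserved]

Only (C) a_n + b_n returns to itself after one step, so it is the conserved quantity.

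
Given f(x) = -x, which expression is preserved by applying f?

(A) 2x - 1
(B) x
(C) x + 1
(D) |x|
D

For f(x) = -x:
Applying f replaces x by -x. Since |-x| = |x|, the absolute value is unchanged by f, whereas x -> -x, 2x - 1 -> -2x - 1 and x + 1 -> -x + 1 all change.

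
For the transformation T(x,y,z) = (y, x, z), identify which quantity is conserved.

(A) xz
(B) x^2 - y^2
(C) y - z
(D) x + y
D

Apply T(x,y,z) = (y, x, z) to each option, i.e. replace (x, y, z) by the transformed coordinates.
Substitute the transformed coordinates into each option and compare with the original:
(A) xz  ->  (y)(z) = yz   [differs from xz: not invariant]
(B) x^2 - y^2  ->  (y)^2 - (x)^2 = -x^2 + y^2   [differs from x^2 - y^2: not invariant]
(C) y - z  ->  (x) - (z) = x - z   [differs from y - z: not invariant]
(D) x + y  ->  (y) + (x) = x + y   [equals x + y: invariant]

Only option (D), x + y, is unchanged by the transformation.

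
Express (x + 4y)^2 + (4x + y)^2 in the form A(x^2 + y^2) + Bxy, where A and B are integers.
17(x^2 + y^2) + 16xy

Expanding: (x + 4y)^2 = x^2 + 8xy + 16y^2
(4x + y)^2 = 16x^2 + 8xy + y^2
Sum = (1+16)(x^2+y^2) + 16xy = 17(x^2 + y^2) + 16xy
This is symmetric in x and y.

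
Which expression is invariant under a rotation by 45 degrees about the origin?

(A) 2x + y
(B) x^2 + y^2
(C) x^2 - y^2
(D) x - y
B

A rotation by 45 degrees sends (x, y) to (sqrt(2)x/2 - sqrt(2)y/2, sqrt(2)x/2 + sqrt(2)y/2).
Substitute the transformed coordinates into each option and compare with the original:
(A) 2x + y  ->  2(sqrt(2)x/2 - sqrt(2)y/2) + (sqrt(2)x/2 + sqrt(2)y/2) = 3sqrt(2)x/2 - sqrt(2)y/2   [differs from 2x + y: not invariant]
(B) x^2 + y^2  ->  (sqrt(2)x/2 - sqrt(2)y/2)^2 + (sqrt(2)x/2 + sqrt(2)y/2)^2 = x^2 + y^2   [equals x^2 + y^2: invariant]
(C) x^2 - y^2  ->  (sqrt(2)x/2 - sqrt(2)y/2)^2 - (sqrt(2)x/2 + sqrt(2)y/2)^2 = -2xy   [differs from x^2 - y^2: not invariant]
(D) x - y  ->  (sqrt(2)x/2 - sqrt(2)y/2) - (sqrt(2)x/2 + sqrt(2)y/2) = -sqrt(2)y   [differs from x - y: not invariant]

Only option (B), x^2 + y^2, is unchanged by the transformation.
Geometrically, x^2 + y^2 is the squared distance from the origin, which every rotation about the origin preserves.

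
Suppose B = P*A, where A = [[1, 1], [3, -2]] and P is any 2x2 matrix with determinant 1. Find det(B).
-5

By the multiplicative property of determinants, det(B) = det(P*A) = det(P) * det(A) = det(A),
so the determinant is invariant under multiplication by any determinant-1 matrix; we just need det(A).

det(A) = (1)(-2) - (1)(3) = -2 - 3 = -5

Therefore det(B) = 1 * (-5) = -5.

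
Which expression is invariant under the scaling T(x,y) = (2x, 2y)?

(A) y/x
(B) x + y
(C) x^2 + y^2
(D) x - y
A

Under the uniform scaling T(x,y) = (2x, 2y):
Substitute the transformed coordinates into each option and compare with the original:
(A) y/x  ->  (2y)/(2x) = y/x   [equals y/x: invariant]
(B) x + y  ->  (2x) + (2y) = 2x + 2y   [differs from x + y: not invariant]
(C) x^2 + y^2  ->  (2x)^2 + (2y)^2 = 4x^2 + 4y^2   [differs from x^2 + y^2: not invariant]
(D) x - y  ->  (2x) - (2y) = 2x - 2y   [differs from x - y: not invariant]

Only option (A), y/x, is unchanged by the transformation.
The common factor 2 cancels in a ratio of coordinates, while sums, products and sums of squares pick up factors of 2 or 4.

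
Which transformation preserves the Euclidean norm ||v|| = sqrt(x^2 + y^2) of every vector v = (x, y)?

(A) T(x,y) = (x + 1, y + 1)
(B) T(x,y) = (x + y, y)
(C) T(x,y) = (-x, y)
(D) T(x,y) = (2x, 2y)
C

A transformation preserves a norm if ||T(v)|| = ||v|| for every v; a single vector where the norm changes rules an option out.

(A) T(x,y) = (x + 1, y + 1): v = (1, 0) has norm sqrt((1)^2 + (0)^2) = 1, but T(v) = (2, 1) has norm sqrt(5) -- not preserved.
(B) T(x,y) = (x + y, y): v = (0, 1) has norm sqrt((0)^2 + (1)^2) = 1, but T(v) = (1, 1) has norm sqrt(2) -- not preserved.
(C) T(x,y) = (-x, y): preserves the norm -- it is an orthogonal map (a rotation/reflection), and (-x)^2 + (y)^2 simplifies to x^2 + y^2.
(D) T(x,y) = (2x, 2y): v = (1, 0) has norm sqrt((1)^2 + (0)^2) = 1, but T(v) = (2, 0) has norm 2 -- not preserved.

Therefore the answer is (C).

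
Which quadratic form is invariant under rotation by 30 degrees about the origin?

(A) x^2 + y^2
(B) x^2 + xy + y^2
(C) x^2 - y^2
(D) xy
A

Rotation by 30 degrees sends (x, y) to (sqrt(3)x/2 - y/2, x/2 + sqrt(3)y/2).
Substitute the transformed coordinates into each option and compare with the original:
(A) x^2 + y^2  ->  (sqrt(3)x/2 - y/2)^2 + (x/2 + sqrt(3)y/2)^2 = x^2 + y^2   [equals x^2 + y^2: invariant]
(B) x^2 + xy + y^2  ->  (sqrt(3)x/2 - y/2)^2 + (sqrt(3)x/2 - y/2)(x/2 + sqrt(3)y/2) + (x/2 + sqrt(3)y/2)^2 = sqrt(3)x^2/4 + x^2 + xy/2 - sqrt(3)y^2/4 + y^2   [differs from x^2 + xy + y^2: not invariant]
(C) x^2 - y^2  ->  (sqrt(3)x/2 - y/2)^2 - (x/2 + sqrt(3)y/2)^2 = x^2/2 - sqrt(3)xy - y^2/2   [differs from x^2 - y^2: not invariant]
(D) xy  ->  (sqrt(3)x/2 - y/2)(x/2 + sqrt(3)y/2) = sqrt(3)x^2/4 + xy/2 - sqrt(3)y^2/4   [differs from xy: not invariant]

Only option (A), x^2 + y^2, is unchanged by the transformation.
x^2 + y^2 is the squared distance from the origin, which rotations preserve.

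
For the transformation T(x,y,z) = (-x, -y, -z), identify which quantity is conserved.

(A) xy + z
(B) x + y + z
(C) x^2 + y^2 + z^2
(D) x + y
C

Apply T(x,y,z) = (-x, -y, -z) to each option, i.e. replace (x, y, z) by the transformed coordinates.
Substitute the transformed coordinates into each option and compare with the original:
(A) xy + z  ->  (-x)(-y) + (-z) = xy - z   [differs from xy + z: not invariant]
(B) x + y + z  ->  (-x) + (-y) + (-z) = -x - y - z   [differs from x + y + z: not invariant]
(C) x^2 + y^2 + z^2  ->  (-x)^2 + (-y)^2 + (-z)^2 = x^2 + y^2 + z^2   [equals x^2 + y^2 + z^2: invariant]
(D) x + y  ->  (-x) + (-y) = -x - y   [differs from x + y: not invariant]

Only option (C), x^2 + y^2 + z^2, is unchanged by the transformation.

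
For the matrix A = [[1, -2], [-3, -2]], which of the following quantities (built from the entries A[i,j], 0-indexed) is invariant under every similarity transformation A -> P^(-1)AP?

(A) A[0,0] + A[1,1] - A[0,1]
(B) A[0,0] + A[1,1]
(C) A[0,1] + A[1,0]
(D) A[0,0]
B

A[0,0] + A[1,1] is the trace of A. By the cyclic property of the trace, tr(P^(-1)AP) = tr(APP^(-1)) = tr(A), so it is the same for every matrix similar to A.

The other combinations are not similarity invariants. For example, take P = [[2, 1], [1, 1]] (det P = 1), so P^(-1) = [[1, -1], [-1, 2]] and
B = P^(-1)AP = [[8, 4], [-16, -9]].
Evaluating each option on A and on B:
(A) A[0,0] + A[1,1] - A[0,1]: 1 for A, -5 for B -> changes
(B) A[0,0] + A[1,1]: -1 for A, -1 for B -> unchanged
(C) A[0,1] + A[1,0]: -5 for A, -12 for B -> changes
(D) A[0,0]: 1 for A, 8 for B -> changes

Only (B) A[0,0] + A[1,1] = -1 survives (and it does so for every P, not just this one), so it is the invariant.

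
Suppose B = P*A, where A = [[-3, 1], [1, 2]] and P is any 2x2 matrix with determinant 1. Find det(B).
-7

By the multiplicative property of determinants, det(B) = det(P*A) = det(P) * det(A) = det(A),
so the determinant is invariant under multiplication by any determinant-1 matrix; we just need det(A).

det(A) = (-3)(2) - (1)(1) = -6 - 1 = -7

Therefore det(B) = 1 * (-7) = -7.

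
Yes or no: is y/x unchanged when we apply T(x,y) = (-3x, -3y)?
Yes

Substitute T(x,y) = (-3x, -3y) into the expression and compare with the original.

Original: y/x
After applying T: (-3y)/(-3x) = y/x

This is identical to the original y/x, so the expression is invariant.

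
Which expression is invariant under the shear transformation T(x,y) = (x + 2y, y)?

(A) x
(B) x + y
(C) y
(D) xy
C

Under the shear T(x,y) = (x + 2y, y):
Substitute the transformed coordinates into each option and compare with the original:
(A) x  ->  (x + 2y) = x + 2y   [differs from x: not invariant]
(B) x + y  ->  (x + 2y) + (y) = x + 3y   [differs from x + y: not invariant]
(C) y  ->  (y) = y   [equals y: invariant]
(D) xy  ->  (x + 2y)(y) = xy + 2y^2   [differs from xy: not invariant]

Only option (C), y, is unchanged by the transformation.
A horizontal shear moves points parallel to the x-axis, so the y-coordinate (and any function of y alone) is unchanged.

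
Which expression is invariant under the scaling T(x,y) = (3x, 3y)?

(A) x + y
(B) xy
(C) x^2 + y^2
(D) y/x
D

Under the uniform scaling T(x,y) = (3x, 3y):
Substitute the transformed coordinates into each option and compare with the original:
(A) x + y  ->  (3x) + (3y) = 3x + 3y   [differs from x + y: not invariant]
(B) xy  ->  (3x)(3y) = 9xy   [differs from xy: not invariant]
(C) x^2 + y^2  ->  (3x)^2 + (3y)^2 = 9x^2 + 9y^2   [differs from x^2 + y^2: not invariant]
(D) y/x  ->  (3y)/(3x) = y/x   [equals y/x: invariant]

Only option (D), y/x, is unchanged by the transformation.
The common factor 3 cancels in a ratio of coordinates, while sums, products and sums of squares pick up factors of 3 or 9.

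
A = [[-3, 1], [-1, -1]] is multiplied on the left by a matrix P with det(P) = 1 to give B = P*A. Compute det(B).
4

By the multiplicative property of determinants, det(B) = det(P*A) = det(P) * det(A) = det(A),
so the determinant is invariant under multiplication by any determinant-1 matrix; we just need det(A).

det(A) = (-3)(-1) - (1)(-1) = 3 - (-1) = 4

Therefore det(B) = 1 * 4 = 4.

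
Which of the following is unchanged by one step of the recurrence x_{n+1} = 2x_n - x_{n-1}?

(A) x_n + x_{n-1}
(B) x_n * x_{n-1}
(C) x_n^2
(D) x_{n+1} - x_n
D

For the recurrence x_{n+1} = 2x_n - x_{n-1}:

If x_{n+1} = 2x_n - x_{n-1}, then:
x_{n+1} - x_n = x_n - x_{n-1}
The first difference is constant throughout the sequence.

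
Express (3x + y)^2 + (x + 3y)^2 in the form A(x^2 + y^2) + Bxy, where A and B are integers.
10(x^2 + y^2) + 12xy

Expanding: (3x + y)^2 = 9x^2 + 6xy + y^2
(x + 3y)^2 = x^2 + 6xy + 9y^2
Sum = (9+1)(x^2+y^2) + 12xy = 10(x^2 + y^2) + 12xy
This is symmetric in x and y.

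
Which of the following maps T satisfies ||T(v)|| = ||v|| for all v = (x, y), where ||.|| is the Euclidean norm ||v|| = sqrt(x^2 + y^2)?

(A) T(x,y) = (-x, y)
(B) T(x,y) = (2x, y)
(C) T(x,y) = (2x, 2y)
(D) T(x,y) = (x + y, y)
A

A transformation preserves a norm if ||T(v)|| = ||v|| for every v; a single vector where the norm changes rules an option out.

(A) T(x,y) = (-x, y): preserves the norm -- it is an orthogonal map (a rotation/reflection), and (-x)^2 + (y)^2 simplifies to x^2 + y^2.
(B) T(x,y) = (2x, y): v = (1, 0) has norm sqrt((1)^2 + (0)^2) = 1, but T(v) = (2, 0) has norm 2 -- not preserved.
(C) T(x,y) = (2x, 2y): v = (1, 0) has norm sqrt((1)^2 + (0)^2) = 1, but T(v) = (2, 0) has norm 2 -- not preserved.
(D) T(x,y) = (x + y, y): v = (0, 1) has norm sqrt((0)^2 + (1)^2) = 1, but T(v) = (1, 1) has norm sqrt(2) -- not preserved.

Therefore the answer is (A).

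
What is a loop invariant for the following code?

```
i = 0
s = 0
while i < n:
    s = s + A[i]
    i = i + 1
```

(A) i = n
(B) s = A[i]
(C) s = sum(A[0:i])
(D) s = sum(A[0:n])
C

A loop invariant must hold before the first iteration and be re-established by every execution of the body.

(C) s = sum(A[0:i]): Initially i = 0 and s = 0 = sum of the empty slice A[0:0]. If s = sum(A[0:i]) holds at the top of an iteration, the body sets s to sum(A[0:i]) + A[i] = sum(A[0:i+1]) and then i to i+1, so s = sum(A[0:i]) holds again. At exit i = n, giving s = sum(A[0:n]).

The other options fail:
(A) i = n: false initially (i = 0); it is the exit condition, not an invariant.
(B) s = A[i]: after the first iteration s = A[0] but i = 1, so s = A[i] compares s with the wrong element (and fails in general).
(D) s = sum(A[0:n]): false before the loop (s = 0, not the full sum) -- it only becomes true at exit.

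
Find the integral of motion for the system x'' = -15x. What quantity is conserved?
E = (x')^2 + 15x^2

Multiply the equation by x':
x' * x'' = -15x * x'
The left side is d/dt[(x')^2/2] and the right side is d/dt[-15x^2/2], so
d/dt[(x')^2/2 + 15x^2/2] = 0, i.e. (x')^2/2 + 15x^2/2 = constant.
Multiplying by 2, the integral of motion is E = (x')^2 + 15x^2.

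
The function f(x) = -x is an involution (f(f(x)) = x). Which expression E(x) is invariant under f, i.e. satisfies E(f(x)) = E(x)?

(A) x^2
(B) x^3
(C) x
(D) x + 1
A

Replace x by f(x) = -x in each option and simplify. As a quick numerical cross-check, also compare E(3) with E(f(3)) = E(-3).

(A) x^2  ->  (-x)^2, which simplifies back to x^2; check: E(3) = 9, E(-3) = 9.   [invariant]
(B) x^3  ->  (-x)^3 = -x^3; check: E(3) = 27 but E(-3) = -27.   [not invariant]
(C) x  ->  (-x) = -x; check: E(3) = 3 but E(-3) = -3.   [not invariant]
(D) x + 1  ->  (-x) + 1 = 1 - x; check: E(3) = 4 but E(-3) = -2.   [not invariant]

Only (A) is unchanged. E is symmetric under swapping x with f(x) = -x, which is exactly what an involution does.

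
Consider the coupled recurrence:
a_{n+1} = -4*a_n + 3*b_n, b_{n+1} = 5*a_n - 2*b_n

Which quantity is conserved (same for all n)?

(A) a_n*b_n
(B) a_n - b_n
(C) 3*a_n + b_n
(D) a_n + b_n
D

Replace a_n by a_{n+1} = -4*a_n + 3*b_n and b_n by b_{n+1} = 5*a_n - 2*b_n in each option and simplify:
(A) a_n*b_n  ->  (-4*a_n + 3*b_n)*(5*a_n - 2*b_n) = -20*a_n^2 + 23*a_n*b_n - 6*b_n^2   [not conserved]
(B) a_n - b_n  ->  (-4*a_n + 3*b_n) - (5*a_n - 2*b_n) = -9*a_n + 5*b_n   [not conserved]
(C) 3*a_n + b_n  ->  3*(-4*a_n + 3*b_n) + (5*a_n - 2*b_n) = -7*a_n + 7*b_n   [not conserved]
(D) a_n + b_n  ->  (-4*a_n + 3*b_n) + (5*a_n - 2*b_n) = a_n + b_n   [conserved]

Only (D) a_n + b_n returns to itself after one step, so it is the conserved quantity.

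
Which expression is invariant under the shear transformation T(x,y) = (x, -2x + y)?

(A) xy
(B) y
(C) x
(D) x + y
C

Under the shear T(x,y) = (x, -2x + y):
Substitute the transformed coordinates into each option and compare with the original:
(A) xy  ->  (x)(-2x + y) = -2x^2 + xy   [differs from xy: not invariant]
(B) y  ->  (-2x + y) = -2x + y   [differs from y: not invariant]
(C) x  ->  (x) = x   [equals x: invariant]
(D) x + y  ->  (x) + (-2x + y) = -x + y   [differs from x + y: not invariant]

Only option (C), x, is unchanged by the transformation.
A vertical shear moves points parallel to the y-axis, so the x-coordinate (and any function of x alone) is unchanged.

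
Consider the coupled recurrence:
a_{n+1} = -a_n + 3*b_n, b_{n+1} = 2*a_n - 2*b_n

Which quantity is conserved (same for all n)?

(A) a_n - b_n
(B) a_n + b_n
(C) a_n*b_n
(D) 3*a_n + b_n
B

Replace a_n by a_{n+1} = -a_n + 3*b_n and b_n by b_{n+1} = 2*a_n - 2*b_n in each option and simplify:
(A) a_n - b_n  ->  (-a_n + 3*b_n) - (2*a_n - 2*b_n) = -3*a_n + 5*b_n   [not conserved]
(B) a_n + b_n  ->  (-a_n + 3*b_n) + (2*a_n - 2*b_n) = a_n + b_n   [conserved]
(C) a_n*b_n  ->  (-a_n + 3*b_n)*(2*a_n - 2*b_n) = -2*a_n^2 + 8*a_n*b_n - 6*b_n^2   [not conserved]
(D) 3*a_n + b_n  ->  3*(-a_n + 3*b_n) + (2*a_n - 2*b_n) = -a_n + 7*b_n   [not conserved]

Only (B) a_n + b_n returns to itself after one step, so it is the conserved quantity.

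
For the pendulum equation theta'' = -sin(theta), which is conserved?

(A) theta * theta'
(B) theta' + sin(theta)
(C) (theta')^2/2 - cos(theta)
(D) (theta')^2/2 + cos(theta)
C

A first integral I satisfies dI/dt = 0 along every solution. Differentiate each option and use the equation of motion:
(A) d/dt[theta * theta'] = (theta')^2 + theta theta'' = (theta')^2 - theta sin(theta), not identically 0
(B) d/dt[theta' + sin(theta)] = theta'' + cos(theta) theta' = -sin(theta) + theta' cos(theta), not identically 0
(C) d/dt[(theta')^2/2 - cos(theta)] = theta' theta'' + sin(theta) theta' = theta'(-sin(theta)) + theta' sin(theta) = 0
(D) d/dt[(theta')^2/2 + cos(theta)] = theta' theta'' - sin(theta) theta' = -2 theta' sin(theta), not identically 0

Only (C) has zero time-derivative. This is the total energy: kinetic (theta')^2/2 plus potential -cos(theta).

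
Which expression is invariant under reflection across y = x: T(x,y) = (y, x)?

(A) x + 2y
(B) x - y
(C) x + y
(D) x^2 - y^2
C

The map is reflection across y = x: T(x,y) = (y, x).
Substitute the transformed coordinates into each option and compare with the original:
(A) x + 2y  ->  (y) + 2(x) = 2x + y   [differs from x + 2y: not invariant]
(B) x - y  ->  (y) - (x) = -x + y   [differs from x - y: not invariant]
(C) x + y  ->  (y) + (x) = x + y   [equals x + y: invariant]
(D) x^2 - y^2  ->  (y)^2 - (x)^2 = -x^2 + y^2   [differs from x^2 - y^2: not invariant]

Only option (C), x + y, is unchanged by the transformation.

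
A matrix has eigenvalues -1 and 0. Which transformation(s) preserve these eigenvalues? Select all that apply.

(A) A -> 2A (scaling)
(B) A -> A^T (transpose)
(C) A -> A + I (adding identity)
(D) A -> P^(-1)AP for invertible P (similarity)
B and D

Eigenvalues are preserved by:
1. Similarity transformations: A -> P^(-1)AP (same characteristic polynomial)
2. Transpose: A^T has the same eigenvalues as A

Eigenvalues are NOT preserved by:
- Adding identity: eigenvalues become -1+1, 0+1
- Scaling: eigenvalues become -2, 0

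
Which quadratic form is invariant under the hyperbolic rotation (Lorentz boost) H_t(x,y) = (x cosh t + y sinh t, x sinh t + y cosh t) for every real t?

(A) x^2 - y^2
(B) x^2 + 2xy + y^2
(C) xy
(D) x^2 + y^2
A

Write x' = x cosh t + y sinh t, y' = x sinh t + y cosh t and substitute into each option:
(A) x^2 - y^2: (x cosh t + y sinh t)^2 - (x sinh t + y cosh t)^2 = x^2(cosh^2 t - sinh^2 t) + 2xy(cosh t sinh t - sinh t cosh t) + y^2(sinh^2 t - cosh^2 t) = x^2 - y^2   [invariant, using cosh^2 t - sinh^2 t = 1]
(B) x^2 + 2xy + y^2: (x' + y')^2 with x' + y' = (x + y)(cosh t + sinh t) = (x + y)e^t, so it becomes (x + y)^2 e^(2t)   [not invariant for t != 0]
(C) xy: (x cosh t + y sinh t)(x sinh t + y cosh t) = xy(cosh^2 t + sinh^2 t) + (x^2 + y^2) sinh t cosh t = xy cosh 2t + (x^2 + y^2)(sinh 2t)/2   [not invariant for t != 0]
(D) x^2 + y^2: (x cosh t + y sinh t)^2 + (x sinh t + y cosh t)^2 = (x^2 + y^2)(cosh^2 t + sinh^2 t) + 4xy sinh t cosh t = (x^2 + y^2) cosh 2t + 2xy sinh 2t   [not invariant for t != 0]

Only (A) x^2 - y^2 is unchanged; it is the Minkowski form preserved by Lorentz boosts, just as x^2 + y^2 is preserved by ordinary rotations.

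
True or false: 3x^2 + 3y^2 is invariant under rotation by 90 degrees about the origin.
True

Applying rotation by 90 degrees: x' = x*cos(90 degrees) - y*sin(90 degrees) = -y, y' = x*sin(90 degrees) + y*cos(90 degrees) = x

Substituting into 3x^2 + 3y^2:
3(-y)^2 + 3(x)^2
= 3x^2 + 3y^2

This equals the original expression 3x^2 + 3y^2, so it IS invariant.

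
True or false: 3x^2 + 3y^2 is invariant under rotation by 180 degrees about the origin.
True

Applying rotation by 180 degrees: x' = x*cos(180 degrees) - y*sin(180 degrees) = -x, y' = x*sin(180 degrees) + y*cos(180 degrees) = -y

Substituting into 3x^2 + 3y^2:
3(-x)^2 + 3(-y)^2
= 3x^2 + 3y^2

This equals the original expression 3x^2 + 3y^2, so it IS invariant.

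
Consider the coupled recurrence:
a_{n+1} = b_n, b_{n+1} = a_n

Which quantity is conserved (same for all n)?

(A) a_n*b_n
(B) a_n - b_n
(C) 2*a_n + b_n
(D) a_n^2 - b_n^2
A

Replace a_n by a_{n+1} = b_n and b_n by b_{n+1} = a_n in each option and simplify:
(A) a_n*b_n  ->  (b_n)*(a_n) = a_n*b_n   [conserved]
(B) a_n - b_n  ->  (b_n) - (a_n) = -a_n + b_n   [not conserved]
(C) 2*a_n + b_n  ->  2*(b_n) + (a_n) = a_n + 2*b_n   [not conserved]
(D) a_n^2 - b_n^2  ->  (b_n)^2 - (a_n)^2 = -a_n^2 + b_n^2   [not conserved]

Only (A) a_n*b_n returns to itself after one step, so it is the conserved quantity.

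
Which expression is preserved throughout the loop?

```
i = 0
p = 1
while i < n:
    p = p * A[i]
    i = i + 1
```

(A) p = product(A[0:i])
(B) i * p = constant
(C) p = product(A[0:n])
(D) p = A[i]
A

A loop invariant must hold before the first iteration and be re-established by every execution of the body.

(A) p = product(A[0:i]): Initially i = 0 and p = 1 = product of the empty slice A[0:0]. If p = product(A[0:i]) holds at the top of an iteration, the body sets p to product(A[0:i]) * A[i] = product(A[0:i+1]) and then i to i+1, so the property is restored. At exit i = n, giving p = product(A[0:n]).

The other options fail:
(B) i * p = constant: initially i * p = 0, but after one iteration it is 1 * A[0], which is nonzero in general.
(C) p = product(A[0:n]): false before the loop (p = 1, not the full product) -- it only becomes true at exit.
(D) p = A[i]: after the first iteration p = A[0] but i = 1; in general p is a product of several elements, not a single one.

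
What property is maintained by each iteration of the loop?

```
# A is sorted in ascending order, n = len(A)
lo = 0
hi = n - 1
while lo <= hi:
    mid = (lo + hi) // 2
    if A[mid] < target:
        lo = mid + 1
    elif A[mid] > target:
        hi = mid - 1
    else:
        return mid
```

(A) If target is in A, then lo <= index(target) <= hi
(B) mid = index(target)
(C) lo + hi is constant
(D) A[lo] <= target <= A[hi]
A

A loop invariant must hold before the first iteration and be re-established by every execution of the body.

(A) If target is in A, then lo <= index(target) <= hi: Before the loop [lo, hi] = [0, n-1] covers every index. When A[mid] < target, sortedness puts target strictly to the right of mid, so setting lo = mid + 1 keeps index(target) in [lo, hi]; symmetrically for hi = mid - 1. Hence 'if target is in A then lo <= index(target) <= hi' holds after every iteration, and when lo > hi it proves target is absent.

The other options fail:
(B) mid = index(target): mid is just the current probe; it equals index(target) only on the iteration that returns.
(C) lo + hi is constant: each iteration moves exactly one of lo, hi, so lo + hi changes (e.g. 0 + (n-1) becomes (mid+1) + (n-1)).
(D) A[lo] <= target <= A[hi]: fails when target is not in A (e.g. target < A[0] already violates it before the loop), so it is not maintained in general.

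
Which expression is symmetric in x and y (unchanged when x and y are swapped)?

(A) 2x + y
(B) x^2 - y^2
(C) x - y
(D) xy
D

A symmetric expression is unchanged when the variables are permuted; here the transformation to test is the swap (x, y) -> (y, x).
Substitute the transformed coordinates into each option and compare with the original:
(A) 2x + y  ->  2(y) + (x) = x + 2y   [differs from 2x + y: not invariant]
(B) x^2 - y^2  ->  (y)^2 - (x)^2 = -x^2 + y^2   [differs from x^2 - y^2: not invariant]
(C) x - y  ->  (y) - (x) = -x + y   [differs from x - y: not invariant]
(D) xy  ->  (y)(x) = xy   [equals xy: invariant]

Only option (D), xy, is unchanged by the transformation.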